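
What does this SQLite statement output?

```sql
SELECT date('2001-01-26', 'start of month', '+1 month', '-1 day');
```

`start of month` rewinds 2001-01-26 to 2001-01-01.
Adding +1 month to 2001-01-01 gives 2001-02-01.
Going back 1 day from 2001-02-01 reaches 2001-01-31 (last day of January, 31 days).

2001-01-31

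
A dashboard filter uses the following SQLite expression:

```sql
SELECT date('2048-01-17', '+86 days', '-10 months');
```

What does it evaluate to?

2047-06-12

Applying '+86 days' to 2048-01-17: counting 86 days forward gives 2048-04-12.
Adding -10 months to 2048-04-12 gives 2047-06-12.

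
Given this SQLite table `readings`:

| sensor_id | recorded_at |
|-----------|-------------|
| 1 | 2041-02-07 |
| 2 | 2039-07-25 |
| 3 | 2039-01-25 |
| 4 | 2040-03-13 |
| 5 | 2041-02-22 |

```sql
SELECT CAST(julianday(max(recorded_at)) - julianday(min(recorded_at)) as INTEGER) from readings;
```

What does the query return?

MIN = 2039-01-25, MAX = 2041-02-22.
6 days remain in January 2039 after the 25th (31 − 25).
Full months from February 2039 through January 2041 contribute their day counts.
Then 22 days into February 2041.
Total: 6 + 28 + 31 + 30 + 31 + 30 + 31 + 31 + 30 + 31 + 30 + 31 + 31 + 29 + 31 + 30 + 31 + 30 + 31 + 31 + 30 + 31 + 30 + 31 + 31 + 22 = 759.

759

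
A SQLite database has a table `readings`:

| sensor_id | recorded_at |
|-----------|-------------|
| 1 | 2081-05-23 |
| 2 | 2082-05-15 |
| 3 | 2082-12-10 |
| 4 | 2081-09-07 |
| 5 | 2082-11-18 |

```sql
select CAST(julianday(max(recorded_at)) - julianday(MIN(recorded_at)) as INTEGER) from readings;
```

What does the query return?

566

MIN = 2081-05-23, MAX = 2082-12-10.
8 days remain in May 2081 after the 23rd (31 − 23).
Full months from June 2081 through November 2082 contribute their day counts.
Then 10 days into December 2082.
Total: 8 + 30 + 31 + 31 + 30 + 31 + 30 + 31 + 31 + 28 + 31 + 30 + 31 + 30 + 31 + 31 + 30 + 31 + 30 + 10 = 566.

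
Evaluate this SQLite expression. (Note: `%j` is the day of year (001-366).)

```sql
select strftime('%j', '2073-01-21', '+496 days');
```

152

First apply '+496 days': 2073-01-21 → 2074-06-01.
Day-of-year for 2074-06-01: days since 2074-01-01 inclusive = 152, zero-padded to 152.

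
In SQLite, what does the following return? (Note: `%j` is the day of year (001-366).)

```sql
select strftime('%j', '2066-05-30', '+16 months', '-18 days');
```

First apply '+16 months', '-18 days': 2066-05-30 → 2067-09-12.
Day-of-year for 2067-09-12: days since 2067-01-01 inclusive = 255, zero-padded to 255.

255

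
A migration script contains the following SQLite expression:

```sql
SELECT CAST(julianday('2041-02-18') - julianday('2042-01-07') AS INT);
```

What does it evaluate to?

10 days remain in February 2041 after the 18th (28 − 18).
Full months from March 2041 through December 2041 contribute their day counts.
Then 7 days into January 2042.
Total: 10 + 31 + 30 + 31 + 30 + 31 + 31 + 30 + 31 + 30 + 31 + 7 = 323.
The subtraction is earlier − later, so the result is −323 → -323.

-323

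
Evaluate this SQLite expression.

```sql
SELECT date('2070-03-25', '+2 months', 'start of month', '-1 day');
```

Adding +2 months to 2070-03-25 gives 2070-05-25.
`start of month` rewinds 2070-05-25 to 2070-05-01.
Going back 1 day from 2070-05-01 reaches 2070-04-30 (last day of April, 30 days).

2070-04-30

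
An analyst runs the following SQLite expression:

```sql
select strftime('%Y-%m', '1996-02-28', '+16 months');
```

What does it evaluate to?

1997-06

First apply '+16 months': 1996-02-28 → 1997-06-28.
`%Y-%m` extracts the year-month: 1997-06.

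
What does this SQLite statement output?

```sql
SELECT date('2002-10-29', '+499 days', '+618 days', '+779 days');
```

2008-01-07

Applying '+499 days' to 2002-10-29: counting 499 days forward gives 2004-03-11.
Applying '+618 days' to 2004-03-11: counting 618 days forward gives 2005-11-19.
Applying '+779 days' to 2005-11-19: counting 779 days forward gives 2008-01-07.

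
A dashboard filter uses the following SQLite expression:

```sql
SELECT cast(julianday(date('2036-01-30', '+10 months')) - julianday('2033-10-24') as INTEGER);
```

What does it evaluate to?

Adding +10 months to 2036-01-30 gives 2036-11-30.
7 days remain in October 2033 after the 24th (31 − 24).
Full months from November 2033 through October 2036 contribute their day counts.
Then 30 days into November 2036.
Total: 7 + 30 + 31 + 31 + 28 + 31 + 30 + 31 + 30 + 31 + 31 + 30 + 31 + 30 + 31 + 31 + 28 + 31 + 30 + 31 + 30 + 31 + 31 + 30 + 31 + 30 + 31 + 31 + 29 + 31 + 30 + 31 + 30 + 31 + 31 + 30 + 31 + 30 = 1133.

1133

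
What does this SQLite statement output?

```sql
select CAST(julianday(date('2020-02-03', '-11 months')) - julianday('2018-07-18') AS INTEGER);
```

Adding -11 months to 2020-02-03 gives 2019-03-03.
13 days remain in July 2018 after the 18th (31 − 18).
Full months from August 2018 through February 2019 contribute their day counts.
Then 3 days into March 2019.
Total: 13 + 31 + 30 + 31 + 30 + 31 + 31 + 28 + 3 = 228.

228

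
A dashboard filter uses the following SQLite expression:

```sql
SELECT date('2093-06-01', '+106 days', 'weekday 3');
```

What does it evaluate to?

2093-09-16

Applying '+106 days' to 2093-06-01: counting 106 days forward gives 2093-09-15.
`weekday 3` advances to the next Wednesday; 2093-09-15 is a Tuesday, so it moves forward to 2093-09-16.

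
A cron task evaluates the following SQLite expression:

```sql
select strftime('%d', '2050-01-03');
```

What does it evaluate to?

`%d` extracts the 2-digit day of month: 03.

03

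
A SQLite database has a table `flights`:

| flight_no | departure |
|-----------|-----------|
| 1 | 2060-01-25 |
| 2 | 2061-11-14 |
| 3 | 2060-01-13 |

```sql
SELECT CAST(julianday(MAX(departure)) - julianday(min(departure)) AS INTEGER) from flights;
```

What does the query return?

671

MIN = 2060-01-13, MAX = 2061-11-14.
18 days remain in January 2060 after the 13th (31 − 13).
Full months from February 2060 through October 2061 contribute their day counts.
Then 14 days into November 2061.
Total: 18 + 29 + 31 + 30 + 31 + 30 + 31 + 31 + 30 + 31 + 30 + 31 + 31 + 28 + 31 + 30 + 31 + 30 + 31 + 31 + 30 + 31 + 14 = 671.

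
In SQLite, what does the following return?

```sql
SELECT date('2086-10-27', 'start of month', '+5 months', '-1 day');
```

`start of month` rewinds 2086-10-27 to 2086-10-01.
Adding +5 months to 2086-10-01 gives 2087-03-01.
Going back 1 day from 2087-03-01 reaches 2087-02-28 (last day of February, 28 days).

2087-02-28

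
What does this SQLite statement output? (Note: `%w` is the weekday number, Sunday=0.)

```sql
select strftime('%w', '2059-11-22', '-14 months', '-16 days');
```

First apply '-14 months', '-16 days': 2059-11-22 → 2058-09-06.
2058-09-06 is a Friday; with Sunday=0 that is 5.

5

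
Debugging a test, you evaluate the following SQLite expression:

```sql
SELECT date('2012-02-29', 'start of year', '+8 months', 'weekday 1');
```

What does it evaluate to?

`start of year` rewinds 2012-02-29 to 2012-01-01.
Adding +8 months to 2012-01-01 gives 2012-09-01.
`weekday 1` advances to the next Monday; 2012-09-01 is a Saturday, so it moves forward to 2012-09-03.

2012-09-03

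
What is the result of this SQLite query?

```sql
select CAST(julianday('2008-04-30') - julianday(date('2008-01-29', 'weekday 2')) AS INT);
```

`weekday 2` advances to the next Tuesday; 2008-01-29 is already a Tuesday, so it stays at 2008-01-29.
2 days remain in January 2008 after the 29th (31 − 29).
February 2008: 29 days (leap year).
March 2008: 31 days.
Then 30 days into April 2008.
Total: 2 + 29 + 31 + 30 = 92.

92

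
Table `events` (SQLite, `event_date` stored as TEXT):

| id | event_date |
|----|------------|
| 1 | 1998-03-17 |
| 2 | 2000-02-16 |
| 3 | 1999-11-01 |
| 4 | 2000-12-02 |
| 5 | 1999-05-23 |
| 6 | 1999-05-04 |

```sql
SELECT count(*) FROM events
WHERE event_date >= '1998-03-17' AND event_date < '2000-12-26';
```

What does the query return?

Rows in [1998-03-17, 2000-12-26): 1998-03-17, 2000-02-16, 1999-11-01, 2000-12-02, 1999-05-23, 1999-05-04 → 6 rows.

6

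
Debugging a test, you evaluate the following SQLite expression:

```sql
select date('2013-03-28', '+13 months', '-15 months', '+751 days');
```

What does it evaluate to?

Adding +13 months to 2013-03-28 gives 2014-04-28.
Adding -15 months to 2014-04-28 gives 2013-01-28.
Applying '+751 days' to 2013-01-28: counting 751 days forward gives 2015-02-18.

2015-02-18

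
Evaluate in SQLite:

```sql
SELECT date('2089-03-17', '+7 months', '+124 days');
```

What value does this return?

Adding +7 months to 2089-03-17 gives 2089-10-17.
Applying '+124 days' to 2089-10-17: counting 124 days forward gives 2090-02-18.

2090-02-18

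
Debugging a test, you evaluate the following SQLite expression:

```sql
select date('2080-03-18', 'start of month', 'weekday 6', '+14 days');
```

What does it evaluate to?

2080-03-16

`start of month` rewinds 2080-03-18 to 2080-03-01.
`weekday 6` advances to the next Saturday; 2080-03-01 is a Friday, so it moves forward to 2080-03-02.
Advancing 14 more days within March lands on 2080-03-16.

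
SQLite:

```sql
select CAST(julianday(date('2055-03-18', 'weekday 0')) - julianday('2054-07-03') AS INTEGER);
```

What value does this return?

261

`weekday 0` advances to the next Sunday; 2055-03-18 is a Thursday, so it moves forward to 2055-03-21.
28 days remain in July 2054 after the 3rd (31 − 3).
Full months from August 2054 through February 2055 contribute their day counts.
Then 21 days into March 2055.
Total: 28 + 31 + 30 + 31 + 30 + 31 + 31 + 28 + 21 = 261.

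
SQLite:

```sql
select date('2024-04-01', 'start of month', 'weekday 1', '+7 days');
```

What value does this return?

2024-04-08

`start of month` rewinds 2024-04-01 to 2024-04-01.
`weekday 1` advances to the next Monday; 2024-04-01 is already a Monday, so it stays at 2024-04-01.
Advancing 7 more days within April lands on 2024-04-08.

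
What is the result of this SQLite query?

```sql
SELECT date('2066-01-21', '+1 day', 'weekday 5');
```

Advancing 1 more day within January lands on 2066-01-22.
`weekday 5` advances to the next Friday; 2066-01-22 is already a Friday, so it stays at 2066-01-22.

2066-01-22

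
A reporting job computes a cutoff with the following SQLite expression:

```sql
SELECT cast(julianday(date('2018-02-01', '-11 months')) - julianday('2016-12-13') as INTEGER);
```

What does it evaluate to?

Adding -11 months to 2018-02-01 gives 2017-03-01.
18 days remain in December 2016 after the 13th (31 − 13).
January 2017: 31 days.
February 2017: 28 days.
Then 1 day into March 2017.
Total: 18 + 31 + 28 + 1 = 78.

78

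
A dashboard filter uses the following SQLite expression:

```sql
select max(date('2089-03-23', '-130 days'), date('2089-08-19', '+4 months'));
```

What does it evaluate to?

2089-12-19

date('2089-03-23', '-130 days') → 2088-11-13.
date('2089-08-19', '+4 months') → 2089-12-19.
Later of the two is 2089-12-19.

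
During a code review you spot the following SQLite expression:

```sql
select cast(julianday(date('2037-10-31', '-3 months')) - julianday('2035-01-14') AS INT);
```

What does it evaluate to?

929

Adding -3 months to 2037-10-31 gives 2037-07-31.
17 days remain in January 2035 after the 14th (31 − 14).
Full months from February 2035 through June 2037 contribute their day counts.
Then 31 days into July 2037.
Total: 17 + 28 + 31 + 30 + 31 + 30 + 31 + 31 + 30 + 31 + 30 + 31 + 31 + 29 + 31 + 30 + 31 + 30 + 31 + 31 + 30 + 31 + 30 + 31 + 31 + 28 + 31 + 30 + 31 + 30 + 31 = 929.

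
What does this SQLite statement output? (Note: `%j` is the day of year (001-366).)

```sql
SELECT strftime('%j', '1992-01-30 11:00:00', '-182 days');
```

First apply '-182 days': 1992-01-30 11:00:00 → 1991-08-01 11:00:00.
Day-of-year for 1991-08-01: days since 1991-01-01 inclusive = 213, zero-padded to 213.

213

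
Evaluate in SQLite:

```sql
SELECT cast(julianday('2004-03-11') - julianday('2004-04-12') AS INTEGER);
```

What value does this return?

20 days remain in March 2004 after the 11th (31 − 11).
Then 12 days into April 2004.
Total: 20 + 12 = 32.
The subtraction is earlier − later, so the result is −32 → -32.

-32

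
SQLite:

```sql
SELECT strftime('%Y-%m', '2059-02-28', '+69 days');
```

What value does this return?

2059-05

First apply '+69 days': 2059-02-28 → 2059-05-08.
`%Y-%m` extracts the year-month: 2059-05.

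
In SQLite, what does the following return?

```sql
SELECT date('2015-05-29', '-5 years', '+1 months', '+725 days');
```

2012-06-23

Adding -5 years to 2015-05-29 gives 2010-05-29.
Adding +1 month to 2010-05-29 gives 2010-06-29.
Applying '+725 days' to 2010-06-29: counting 725 days forward gives 2012-06-23.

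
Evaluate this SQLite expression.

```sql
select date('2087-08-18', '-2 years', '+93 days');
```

2085-11-19

Adding -2 years to 2087-08-18 gives 2085-08-18.
Applying '+93 days' to 2085-08-18: counting 93 days forward gives 2085-11-19.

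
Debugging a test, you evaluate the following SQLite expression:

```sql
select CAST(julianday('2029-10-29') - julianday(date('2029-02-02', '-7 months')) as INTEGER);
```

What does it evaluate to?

484

Adding -7 months to 2029-02-02 gives 2028-07-02.
29 days remain in July 2028 after the 2nd (31 − 2).
Full months from August 2028 through September 2029 contribute their day counts.
Then 29 days into October 2029.
Total: 29 + 31 + 30 + 31 + 30 + 31 + 31 + 28 + 31 + 30 + 31 + 30 + 31 + 31 + 30 + 29 = 484.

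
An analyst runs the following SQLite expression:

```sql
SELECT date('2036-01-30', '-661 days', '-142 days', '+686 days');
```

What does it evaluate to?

Applying '-661 days' to 2036-01-30: counting 661 days back gives 2034-04-09.
Applying '-142 days' to 2034-04-09: counting 142 days back gives 2033-11-18.
Applying '+686 days' to 2033-11-18: counting 686 days forward gives 2035-10-05.

2035-10-05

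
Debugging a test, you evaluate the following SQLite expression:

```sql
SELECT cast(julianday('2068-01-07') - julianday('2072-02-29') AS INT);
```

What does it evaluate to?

24 days remain in January 2068 after the 7th (31 − 7).
Full months from February 2068 through January 2072 contribute their day counts.
Then 29 days into February 2072.
Total: 24 + 29 + 31 + 30 + 31 + 30 + 31 + 31 + 30 + 31 + 30 + 31 + 31 + 28 + 31 + 30 + 31 + 30 + 31 + 31 + 30 + 31 + 30 + 31 + 31 + 28 + 31 + 30 + 31 + 30 + 31 + 31 + 30 + 31 + 30 + 31 + 31 + 28 + 31 + 30 + 31 + 30 + 31 + 31 + 30 + 31 + 30 + 31 + 31 + 29 = 1514.
The subtraction is earlier − later, so the result is −1514 → -1514.

-1514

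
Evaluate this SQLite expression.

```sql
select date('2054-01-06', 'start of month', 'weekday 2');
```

2054-01-06

`start of month` rewinds 2054-01-06 to 2054-01-01.
`weekday 2` advances to the next Tuesday; 2054-01-01 is a Thursday, so it moves forward to 2054-01-06.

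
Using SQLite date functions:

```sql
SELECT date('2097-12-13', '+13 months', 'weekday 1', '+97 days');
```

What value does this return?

2099-04-26

Adding +13 months to 2097-12-13 gives 2099-01-13.
`weekday 1` advances to the next Monday; 2099-01-13 is a Tuesday, so it moves forward to 2099-01-19.
Applying '+97 days' to 2099-01-19: counting 97 days forward gives 2099-04-26.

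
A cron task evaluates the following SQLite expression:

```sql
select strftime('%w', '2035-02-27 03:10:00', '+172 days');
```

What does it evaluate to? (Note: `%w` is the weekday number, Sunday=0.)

6

First apply '+172 days': 2035-02-27 03:10:00 → 2035-08-18 03:10:00.
2035-08-18 is a Saturday; with Sunday=0 that is 6.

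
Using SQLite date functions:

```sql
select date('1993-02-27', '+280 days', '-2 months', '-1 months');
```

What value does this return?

1993-09-04

Applying '+280 days' to 1993-02-27: counting 280 days forward gives 1993-12-04.
Adding -2 months to 1993-12-04 gives 1993-10-04.
Adding -1 month to 1993-10-04 gives 1993-09-04.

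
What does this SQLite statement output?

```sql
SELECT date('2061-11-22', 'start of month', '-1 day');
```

`start of month` rewinds 2061-11-22 to 2061-11-01.
Going back 1 day from 2061-11-01 reaches 2061-10-31 (last day of October, 31 days).

2061-10-31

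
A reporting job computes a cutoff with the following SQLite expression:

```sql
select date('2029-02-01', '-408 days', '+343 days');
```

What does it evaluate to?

Applying '-408 days' to 2029-02-01: counting 408 days back gives 2027-12-21.
Applying '+343 days' to 2027-12-21: counting 343 days forward gives 2028-11-28.

2028-11-28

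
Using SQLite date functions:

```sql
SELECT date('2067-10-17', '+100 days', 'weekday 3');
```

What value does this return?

2068-01-25

Applying '+100 days' to 2067-10-17: counting 100 days forward gives 2068-01-25.
`weekday 3` advances to the next Wednesday; 2068-01-25 is already a Wednesday, so it stays at 2068-01-25.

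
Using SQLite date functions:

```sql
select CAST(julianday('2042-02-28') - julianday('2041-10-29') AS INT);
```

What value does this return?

2 days remain in October 2041 after the 29th (31 − 29).
November 2041: 30 days.
December 2041: 31 days.
January 2042: 31 days.
Then 28 days into February 2042.
Total: 2 + 30 + 31 + 31 + 28 = 122.

122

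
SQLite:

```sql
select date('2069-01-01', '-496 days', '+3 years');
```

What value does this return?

2070-08-24

Applying '-496 days' to 2069-01-01: counting 496 days back gives 2067-08-24.
Adding +3 years to 2067-08-24 gives 2070-08-24.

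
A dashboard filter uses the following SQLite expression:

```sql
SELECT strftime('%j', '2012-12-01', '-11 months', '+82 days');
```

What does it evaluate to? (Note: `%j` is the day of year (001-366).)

083

First apply '-11 months', '+82 days': 2012-12-01 → 2012-03-23.
Day-of-year for 2012-03-23: days since 2012-01-01 inclusive = 83, zero-padded to 083.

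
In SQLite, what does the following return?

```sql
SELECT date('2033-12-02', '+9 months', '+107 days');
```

Adding +9 months to 2033-12-02 gives 2034-09-02.
Applying '+107 days' to 2034-09-02: counting 107 days forward gives 2034-12-18.

2034-12-18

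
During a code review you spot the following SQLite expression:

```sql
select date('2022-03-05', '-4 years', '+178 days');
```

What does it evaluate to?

2018-08-30

Adding -4 years to 2022-03-05 gives 2018-03-05.
Applying '+178 days' to 2018-03-05: counting 178 days forward gives 2018-08-30.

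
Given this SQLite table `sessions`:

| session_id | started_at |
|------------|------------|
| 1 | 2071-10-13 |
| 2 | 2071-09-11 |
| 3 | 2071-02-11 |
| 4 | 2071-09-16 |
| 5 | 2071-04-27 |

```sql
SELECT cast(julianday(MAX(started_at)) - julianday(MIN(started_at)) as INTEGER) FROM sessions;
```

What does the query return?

244

MIN = 2071-02-11, MAX = 2071-10-13.
17 days remain in February 2071 after the 11th (28 − 11).
Full months from March 2071 through September 2071 contribute their day counts.
Then 13 days into October 2071.
Total: 17 + 31 + 30 + 31 + 30 + 31 + 31 + 30 + 13 = 244.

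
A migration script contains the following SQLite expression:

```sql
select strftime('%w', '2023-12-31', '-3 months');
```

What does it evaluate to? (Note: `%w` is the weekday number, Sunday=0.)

First apply '-3 months': 2023-12-31 → 2023-10-01.
2023-10-01 is a Sunday; with Sunday=0 that is 0.

0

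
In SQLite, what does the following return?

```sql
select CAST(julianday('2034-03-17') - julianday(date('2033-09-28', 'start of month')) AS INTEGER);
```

`start of month` rewinds 2033-09-28 to 2033-09-01.
29 days remain in September 2033 after the 1st (30 − 1).
October 2033: 31 days.
November 2033: 30 days.
December 2033: 31 days.
January 2034: 31 days.
February 2034: 28 days.
Then 17 days into March 2034.
Total: 29 + 31 + 30 + 31 + 31 + 28 + 17 = 197.

197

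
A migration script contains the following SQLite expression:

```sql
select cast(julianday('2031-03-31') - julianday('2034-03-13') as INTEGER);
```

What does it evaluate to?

-1078

0 days remain in March 2031 after the 31st (31 − 31).
Full months from April 2031 through February 2034 contribute their day counts.
Then 13 days into March 2034.
Total: 0 + 30 + 31 + 30 + 31 + 31 + 30 + 31 + 30 + 31 + 31 + 29 + 31 + 30 + 31 + 30 + 31 + 31 + 30 + 31 + 30 + 31 + 31 + 28 + 31 + 30 + 31 + 30 + 31 + 31 + 30 + 31 + 30 + 31 + 31 + 28 + 13 = 1078.
The subtraction is earlier − later, so the result is −1078 → -1078.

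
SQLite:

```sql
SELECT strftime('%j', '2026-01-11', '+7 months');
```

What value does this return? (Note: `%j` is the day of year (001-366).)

223

First apply '+7 months': 2026-01-11 → 2026-08-11.
Day-of-year for 2026-08-11: days since 2026-01-01 inclusive = 223, zero-padded to 223.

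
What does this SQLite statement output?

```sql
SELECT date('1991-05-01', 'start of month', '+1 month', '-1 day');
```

`start of month` rewinds 1991-05-01 to 1991-05-01.
Adding +1 month to 1991-05-01 gives 1991-06-01.
Going back 1 day from 1991-06-01 reaches 1991-05-31 (last day of May, 31 days).

1991-05-31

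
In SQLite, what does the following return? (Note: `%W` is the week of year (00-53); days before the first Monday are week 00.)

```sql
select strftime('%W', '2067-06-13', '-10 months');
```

First apply '-10 months': 2067-06-13 → 2066-08-13.
2066-08-13 is a Friday. SQLite's %W counts Mondays since the year started; the result is 32.

32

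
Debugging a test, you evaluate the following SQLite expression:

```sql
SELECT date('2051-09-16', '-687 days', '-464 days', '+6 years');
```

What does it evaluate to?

Applying '-687 days' to 2051-09-16: counting 687 days back gives 2049-10-29.
Applying '-464 days' to 2049-10-29: counting 464 days back gives 2048-07-22.
Adding +6 years to 2048-07-22 gives 2054-07-22.

2054-07-22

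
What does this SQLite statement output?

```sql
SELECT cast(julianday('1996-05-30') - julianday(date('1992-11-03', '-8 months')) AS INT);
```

Adding -8 months to 1992-11-03 gives 1992-03-03.
28 days remain in March 1992 after the 3rd (31 − 3).
Full months from April 1992 through April 1996 contribute their day counts.
Then 30 days into May 1996.
Total: 28 + 30 + 31 + 30 + 31 + 31 + 30 + 31 + 30 + 31 + 31 + 28 + 31 + 30 + 31 + 30 + 31 + 31 + 30 + 31 + 30 + 31 + 31 + 28 + 31 + 30 + 31 + 30 + 31 + 31 + 30 + 31 + 30 + 31 + 31 + 28 + 31 + 30 + 31 + 30 + 31 + 31 + 30 + 31 + 30 + 31 + 31 + 29 + 31 + 30 + 30 = 1549.

1549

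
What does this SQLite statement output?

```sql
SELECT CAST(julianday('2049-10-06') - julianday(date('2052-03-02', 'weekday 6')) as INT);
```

-878

`weekday 6` advances to the next Saturday; 2052-03-02 is already a Saturday, so it stays at 2052-03-02.
25 days remain in October 2049 after the 6th (31 − 6).
Full months from November 2049 through February 2052 contribute their day counts.
Then 2 days into March 2052.
Total: 25 + 30 + 31 + 31 + 28 + 31 + 30 + 31 + 30 + 31 + 31 + 30 + 31 + 30 + 31 + 31 + 28 + 31 + 30 + 31 + 30 + 31 + 31 + 30 + 31 + 30 + 31 + 31 + 29 + 2 = 878.
The subtraction is earlier − later, so the result is −878 → -878.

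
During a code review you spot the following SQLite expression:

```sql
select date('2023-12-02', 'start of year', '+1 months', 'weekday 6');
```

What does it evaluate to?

2023-02-04

`start of year` rewinds 2023-12-02 to 2023-01-01.
Adding +1 month to 2023-01-01 gives 2023-02-01.
`weekday 6` advances to the next Saturday; 2023-02-01 is a Wednesday, so it moves forward to 2023-02-04.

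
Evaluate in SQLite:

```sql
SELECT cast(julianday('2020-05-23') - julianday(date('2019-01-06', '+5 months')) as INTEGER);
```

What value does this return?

352

Adding +5 months to 2019-01-06 gives 2019-06-06.
24 days remain in June 2019 after the 6th (30 − 6).
Full months from July 2019 through April 2020 contribute their day counts.
Then 23 days into May 2020.
Total: 24 + 31 + 31 + 30 + 31 + 30 + 31 + 31 + 29 + 31 + 30 + 23 = 352.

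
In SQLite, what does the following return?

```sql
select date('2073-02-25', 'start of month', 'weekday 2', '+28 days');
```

`start of month` rewinds 2073-02-25 to 2073-02-01.
`weekday 2` advances to the next Tuesday; 2073-02-01 is a Wednesday, so it moves forward to 2073-02-07.
February 2073 has 28 days; 21 remain after the 7th, so 22 days reach 2073-03-01.
Advancing 6 more days within March lands on 2073-03-07.

2073-03-07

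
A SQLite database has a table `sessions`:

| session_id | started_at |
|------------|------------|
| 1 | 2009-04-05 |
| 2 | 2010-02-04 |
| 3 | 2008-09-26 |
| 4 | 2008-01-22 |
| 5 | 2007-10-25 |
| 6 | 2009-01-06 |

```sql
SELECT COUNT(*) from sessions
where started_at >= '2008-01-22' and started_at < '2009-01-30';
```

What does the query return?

Rows in [2008-01-22, 2009-01-30): 2008-09-26, 2008-01-22, 2009-01-06 → 3 rows.

3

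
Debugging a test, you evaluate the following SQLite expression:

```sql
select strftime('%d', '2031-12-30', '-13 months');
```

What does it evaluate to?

First apply '-13 months': 2031-12-30 → 2030-11-30.
`%d` extracts the 2-digit day of month: 30.

30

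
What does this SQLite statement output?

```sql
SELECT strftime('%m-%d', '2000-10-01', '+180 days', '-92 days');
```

12-28

First apply '+180 days', '-92 days': 2000-10-01 → 2000-12-28.
`%m-%d` extracts the month-day: 12-28.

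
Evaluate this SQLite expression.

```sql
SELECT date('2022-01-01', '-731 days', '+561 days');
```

Applying '-731 days' to 2022-01-01: counting 731 days back gives 2020-01-01.
Applying '+561 days' to 2020-01-01: counting 561 days forward gives 2021-07-15.

2021-07-15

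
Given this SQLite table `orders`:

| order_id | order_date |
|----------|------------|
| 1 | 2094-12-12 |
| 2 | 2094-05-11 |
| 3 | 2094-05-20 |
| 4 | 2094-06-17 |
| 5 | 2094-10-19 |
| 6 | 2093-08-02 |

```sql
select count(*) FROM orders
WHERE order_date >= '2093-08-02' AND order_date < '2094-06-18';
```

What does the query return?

4

Rows in [2093-08-02, 2094-06-18): 2094-05-11, 2094-05-20, 2094-06-17, 2093-08-02 → 4 rows.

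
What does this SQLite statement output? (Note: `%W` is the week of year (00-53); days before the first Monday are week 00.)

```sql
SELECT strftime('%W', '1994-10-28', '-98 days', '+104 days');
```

First apply '-98 days', '+104 days': 1994-10-28 → 1994-11-03.
1994-11-03 is a Thursday. SQLite's %W counts Mondays since the year started; the result is 44.

44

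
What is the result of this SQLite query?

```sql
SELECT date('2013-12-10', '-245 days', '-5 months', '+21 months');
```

2014-08-09

Applying '-245 days' to 2013-12-10: counting 245 days back gives 2013-04-09.
Adding -5 months to 2013-04-09 gives 2012-11-09.
Adding +21 months to 2012-11-09 gives 2014-08-09.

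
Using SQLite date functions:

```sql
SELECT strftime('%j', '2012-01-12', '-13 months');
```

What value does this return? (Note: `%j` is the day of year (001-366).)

First apply '-13 months': 2012-01-12 → 2010-12-12.
Day-of-year for 2010-12-12: days since 2010-01-01 inclusive = 346, zero-padded to 346.

346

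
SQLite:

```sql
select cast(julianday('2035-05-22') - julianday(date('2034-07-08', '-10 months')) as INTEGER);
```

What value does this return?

Adding -10 months to 2034-07-08 gives 2033-09-08.
22 days remain in September 2033 after the 8th (30 − 8).
Full months from October 2033 through April 2035 contribute their day counts.
Then 22 days into May 2035.
Total: 22 + 31 + 30 + 31 + 31 + 28 + 31 + 30 + 31 + 30 + 31 + 31 + 30 + 31 + 30 + 31 + 31 + 28 + 31 + 30 + 22 = 621.

621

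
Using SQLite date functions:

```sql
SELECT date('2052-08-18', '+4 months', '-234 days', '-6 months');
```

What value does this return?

Adding +4 months to 2052-08-18 gives 2052-12-18.
Applying '-234 days' to 2052-12-18: counting 234 days back gives 2052-04-28.
Adding -6 months to 2052-04-28 gives 2051-10-28.

2051-10-28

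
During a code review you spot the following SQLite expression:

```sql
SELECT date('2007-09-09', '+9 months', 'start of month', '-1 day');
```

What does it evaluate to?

Adding +9 months to 2007-09-09 gives 2008-06-09.
`start of month` rewinds 2008-06-09 to 2008-06-01.
Going back 1 day from 2008-06-01 reaches 2008-05-31 (last day of May, 31 days).

2008-05-31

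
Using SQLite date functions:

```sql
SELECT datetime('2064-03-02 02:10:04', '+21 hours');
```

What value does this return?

+21 hours from 2064-03-02 02:10:04 is 2064-03-02 23:10:04.

2064-03-02 23:10:04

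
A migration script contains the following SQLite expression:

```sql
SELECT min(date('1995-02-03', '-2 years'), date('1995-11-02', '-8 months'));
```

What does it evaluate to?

1993-02-03

date('1995-02-03', '-2 years') → 1993-02-03.
date('1995-11-02', '-8 months') → 1995-03-02.
Earlier of the two is 1993-02-03.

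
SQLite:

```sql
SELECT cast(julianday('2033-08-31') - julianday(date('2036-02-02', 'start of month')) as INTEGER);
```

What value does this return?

`start of month` rewinds 2036-02-02 to 2036-02-01.
0 days remain in August 2033 after the 31st (31 − 31).
Full months from September 2033 through January 2036 contribute their day counts.
Then 1 day into February 2036.
Total: 0 + 30 + 31 + 30 + 31 + 31 + 28 + 31 + 30 + 31 + 30 + 31 + 31 + 30 + 31 + 30 + 31 + 31 + 28 + 31 + 30 + 31 + 30 + 31 + 31 + 30 + 31 + 30 + 31 + 31 + 1 = 884.
The subtraction is earlier − later, so the result is −884 → -884.

-884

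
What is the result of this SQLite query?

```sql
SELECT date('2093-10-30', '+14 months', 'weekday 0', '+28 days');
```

2095-01-30

Adding +14 months to 2093-10-30 gives 2094-12-30.
`weekday 0` advances to the next Sunday; 2094-12-30 is a Thursday, so it moves forward to 2095-01-02.
Advancing 28 more days within January lands on 2095-01-30.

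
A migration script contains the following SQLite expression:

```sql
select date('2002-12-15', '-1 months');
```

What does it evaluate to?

2002-11-15

Adding -1 month to 2002-12-15 gives 2002-11-15.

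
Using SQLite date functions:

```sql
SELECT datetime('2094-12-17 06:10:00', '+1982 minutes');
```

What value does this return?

1982 minutes = 33h 2m; +1982 minutes from 2094-12-17 06:10:00 is 2094-12-18 15:12:00 (crosses midnight).

2094-12-18 15:12:00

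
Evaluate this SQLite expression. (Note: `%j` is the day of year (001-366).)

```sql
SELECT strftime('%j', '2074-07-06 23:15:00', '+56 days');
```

First apply '+56 days': 2074-07-06 23:15:00 → 2074-08-31 23:15:00.
Day-of-year for 2074-08-31: days since 2074-01-01 inclusive = 243, zero-padded to 243.

243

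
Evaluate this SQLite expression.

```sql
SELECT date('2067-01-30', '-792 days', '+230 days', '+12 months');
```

2066-07-17

Applying '-792 days' to 2067-01-30: counting 792 days back gives 2064-11-29.
Applying '+230 days' to 2064-11-29: counting 230 days forward gives 2065-07-17.
Adding +12 months to 2065-07-17 gives 2066-07-17.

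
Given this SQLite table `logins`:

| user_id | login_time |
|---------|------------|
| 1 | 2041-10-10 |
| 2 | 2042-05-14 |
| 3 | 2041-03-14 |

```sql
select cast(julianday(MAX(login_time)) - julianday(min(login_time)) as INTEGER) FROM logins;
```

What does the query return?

MIN = 2041-03-14, MAX = 2042-05-14.
17 days remain in March 2041 after the 14th (31 − 14).
Full months from April 2041 through April 2042 contribute their day counts.
Then 14 days into May 2042.
Total: 17 + 30 + 31 + 30 + 31 + 31 + 30 + 31 + 30 + 31 + 31 + 28 + 31 + 30 + 14 = 426.

426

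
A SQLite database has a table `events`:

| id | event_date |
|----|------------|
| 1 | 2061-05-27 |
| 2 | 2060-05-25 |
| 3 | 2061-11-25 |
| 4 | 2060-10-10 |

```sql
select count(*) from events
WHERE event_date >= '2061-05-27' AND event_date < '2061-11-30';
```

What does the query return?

Rows in [2061-05-27, 2061-11-30): 2061-05-27, 2061-11-25 → 2 rows.

2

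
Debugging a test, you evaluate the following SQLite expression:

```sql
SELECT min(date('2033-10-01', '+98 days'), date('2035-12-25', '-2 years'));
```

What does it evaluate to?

2033-12-25

date('2033-10-01', '+98 days') → 2034-01-07.
date('2035-12-25', '-2 years') → 2033-12-25.
Earlier of the two is 2033-12-25.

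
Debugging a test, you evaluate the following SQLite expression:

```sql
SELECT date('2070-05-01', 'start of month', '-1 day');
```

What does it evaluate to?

2070-04-30

`start of month` rewinds 2070-05-01 to 2070-05-01.
Going back 1 day from 2070-05-01 reaches 2070-04-30 (last day of April, 30 days).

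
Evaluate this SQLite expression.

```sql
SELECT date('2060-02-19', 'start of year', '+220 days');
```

2060-08-08

`start of year` rewinds 2060-02-19 to 2060-01-01.
Applying '+220 days' to 2060-01-01: counting 220 days forward gives 2060-08-08.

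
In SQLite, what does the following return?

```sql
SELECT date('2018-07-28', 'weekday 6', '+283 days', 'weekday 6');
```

2019-05-11

`weekday 6` advances to the next Saturday; 2018-07-28 is already a Saturday, so it stays at 2018-07-28.
Applying '+283 days' to 2018-07-28: counting 283 days forward gives 2019-05-07.
`weekday 6` advances to the next Saturday; 2019-05-07 is a Tuesday, so it moves forward to 2019-05-11.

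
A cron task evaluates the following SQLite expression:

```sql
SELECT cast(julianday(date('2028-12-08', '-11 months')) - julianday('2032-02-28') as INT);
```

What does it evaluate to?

-1512

Adding -11 months to 2028-12-08 gives 2028-01-08.
23 days remain in January 2028 after the 8th (31 − 8).
Full months from February 2028 through January 2032 contribute their day counts.
Then 28 days into February 2032.
Total: 23 + 29 + 31 + 30 + 31 + 30 + 31 + 31 + 30 + 31 + 30 + 31 + 31 + 28 + 31 + 30 + 31 + 30 + 31 + 31 + 30 + 31 + 30 + 31 + 31 + 28 + 31 + 30 + 31 + 30 + 31 + 31 + 30 + 31 + 30 + 31 + 31 + 28 + 31 + 30 + 31 + 30 + 31 + 31 + 30 + 31 + 30 + 31 + 31 + 28 = 1512.
The subtraction is earlier − later, so the result is −1512 → -1512.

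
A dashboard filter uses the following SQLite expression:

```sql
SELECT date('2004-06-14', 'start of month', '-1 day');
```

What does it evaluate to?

2004-05-31

`start of month` rewinds 2004-06-14 to 2004-06-01.
Going back 1 day from 2004-06-01 reaches 2004-05-31 (last day of May, 31 days).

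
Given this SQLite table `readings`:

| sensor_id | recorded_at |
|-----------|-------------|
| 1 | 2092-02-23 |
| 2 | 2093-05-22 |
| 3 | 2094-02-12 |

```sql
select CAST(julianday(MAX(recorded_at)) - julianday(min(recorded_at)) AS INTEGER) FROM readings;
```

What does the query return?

720

MIN = 2092-02-23, MAX = 2094-02-12.
6 days remain in February 2092 after the 23rd (29 − 23).
Full months from March 2092 through January 2094 contribute their day counts.
Then 12 days into February 2094.
Total: 6 + 31 + 30 + 31 + 30 + 31 + 31 + 30 + 31 + 30 + 31 + 31 + 28 + 31 + 30 + 31 + 30 + 31 + 31 + 30 + 31 + 30 + 31 + 31 + 12 = 720.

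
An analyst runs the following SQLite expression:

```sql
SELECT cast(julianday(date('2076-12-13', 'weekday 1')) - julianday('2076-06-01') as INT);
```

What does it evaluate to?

`weekday 1` advances to the next Monday; 2076-12-13 is a Sunday, so it moves forward to 2076-12-14.
29 days remain in June 2076 after the 1st (30 − 1).
July 2076: 31 days.
August 2076: 31 days.
September 2076: 30 days.
October 2076: 31 days.
November 2076: 30 days.
Then 14 days into December 2076.
Total: 29 + 31 + 31 + 30 + 31 + 30 + 14 = 196.

196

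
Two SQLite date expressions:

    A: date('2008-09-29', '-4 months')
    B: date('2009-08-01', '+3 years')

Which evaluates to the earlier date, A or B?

A = 2008-05-29.
B = 2012-08-01.
A is earlier.

A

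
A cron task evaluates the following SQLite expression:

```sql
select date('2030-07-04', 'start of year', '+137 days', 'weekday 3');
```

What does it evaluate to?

2030-05-22

`start of year` rewinds 2030-07-04 to 2030-01-01.
Applying '+137 days' to 2030-01-01: counting 137 days forward gives 2030-05-18.
`weekday 3` advances to the next Wednesday; 2030-05-18 is a Saturday, so it moves forward to 2030-05-22.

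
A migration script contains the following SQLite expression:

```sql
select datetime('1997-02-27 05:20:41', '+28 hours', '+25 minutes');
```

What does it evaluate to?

1997-02-28 09:45:41

+28 hours from 1997-02-27 05:20:41 is 1997-02-28 09:20:41 (crosses midnight).
+25 minutes from 1997-02-28 09:20:41 is 1997-02-28 09:45:41.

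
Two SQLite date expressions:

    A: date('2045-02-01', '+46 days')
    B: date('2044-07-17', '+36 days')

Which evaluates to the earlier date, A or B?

B

A = 2045-03-19.
B = 2044-08-22.
B is earlier.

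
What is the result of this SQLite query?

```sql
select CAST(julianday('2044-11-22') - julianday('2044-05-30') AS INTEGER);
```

176

1 day remains in May 2044 after the 30th (31 − 30).
June 2044: 30 days.
July 2044: 31 days.
August 2044: 31 days.
September 2044: 30 days.
October 2044: 31 days.
Then 22 days into November 2044.
Total: 1 + 30 + 31 + 31 + 30 + 31 + 22 = 176.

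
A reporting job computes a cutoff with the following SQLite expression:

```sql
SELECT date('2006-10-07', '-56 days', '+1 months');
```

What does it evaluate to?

2006-09-12

Applying '-56 days' to 2006-10-07: counting 56 days back gives 2006-08-12.
Adding +1 month to 2006-08-12 gives 2006-09-12.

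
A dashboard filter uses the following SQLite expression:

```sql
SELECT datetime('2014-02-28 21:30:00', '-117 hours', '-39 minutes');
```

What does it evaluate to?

2014-02-23 23:51:00

-117 hours from 2014-02-28 21:30:00 is 2014-02-24 00:30:00 (crosses midnight).
-39 minutes from 2014-02-24 00:30:00 is 2014-02-23 23:51:00.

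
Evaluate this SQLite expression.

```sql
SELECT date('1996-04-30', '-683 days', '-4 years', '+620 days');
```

1992-02-27

Applying '-683 days' to 1996-04-30: counting 683 days back gives 1994-06-17.
Adding -4 years to 1994-06-17 gives 1990-06-17.
Applying '+620 days' to 1990-06-17: counting 620 days forward gives 1992-02-27.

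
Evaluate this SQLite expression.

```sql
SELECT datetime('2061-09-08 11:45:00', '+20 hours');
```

+20 hours from 2061-09-08 11:45:00 is 2061-09-09 07:45:00 (crosses midnight).

2061-09-09 07:45:00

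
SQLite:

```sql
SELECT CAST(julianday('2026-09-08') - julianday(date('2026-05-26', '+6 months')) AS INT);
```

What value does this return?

-79

Adding +6 months to 2026-05-26 gives 2026-11-26.
22 days remain in September 2026 after the 8th (30 − 8).
October 2026: 31 days.
Then 26 days into November 2026.
Total: 22 + 31 + 26 = 79.
The subtraction is earlier − later, so the result is −79 → -79.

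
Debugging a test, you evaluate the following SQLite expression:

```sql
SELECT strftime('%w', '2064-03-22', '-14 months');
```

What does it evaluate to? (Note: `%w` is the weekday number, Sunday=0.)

1

First apply '-14 months': 2064-03-22 → 2063-01-22.
2063-01-22 is a Monday; with Sunday=0 that is 1.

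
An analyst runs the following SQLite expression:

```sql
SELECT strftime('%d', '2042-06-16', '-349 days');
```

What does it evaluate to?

First apply '-349 days': 2042-06-16 → 2041-07-02.
`%d` extracts the 2-digit day of month: 02.

02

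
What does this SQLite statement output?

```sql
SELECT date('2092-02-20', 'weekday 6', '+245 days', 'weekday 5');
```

`weekday 6` advances to the next Saturday; 2092-02-20 is a Wednesday, so it moves forward to 2092-02-23.
Applying '+245 days' to 2092-02-23: counting 245 days forward gives 2092-10-25.
`weekday 5` advances to the next Friday; 2092-10-25 is a Saturday, so it moves forward to 2092-10-31.

2092-10-31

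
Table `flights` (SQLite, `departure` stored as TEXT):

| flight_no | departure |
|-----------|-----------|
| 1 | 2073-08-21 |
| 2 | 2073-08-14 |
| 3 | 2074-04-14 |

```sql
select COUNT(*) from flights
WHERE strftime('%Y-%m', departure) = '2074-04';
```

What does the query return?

Rows with year-month 2074-04: 2074-04-14 → 1.

1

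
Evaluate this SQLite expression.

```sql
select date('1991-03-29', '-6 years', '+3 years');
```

1988-03-29

Adding -6 years to 1991-03-29 gives 1985-03-29.
Adding +3 years to 1985-03-29 gives 1988-03-29.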